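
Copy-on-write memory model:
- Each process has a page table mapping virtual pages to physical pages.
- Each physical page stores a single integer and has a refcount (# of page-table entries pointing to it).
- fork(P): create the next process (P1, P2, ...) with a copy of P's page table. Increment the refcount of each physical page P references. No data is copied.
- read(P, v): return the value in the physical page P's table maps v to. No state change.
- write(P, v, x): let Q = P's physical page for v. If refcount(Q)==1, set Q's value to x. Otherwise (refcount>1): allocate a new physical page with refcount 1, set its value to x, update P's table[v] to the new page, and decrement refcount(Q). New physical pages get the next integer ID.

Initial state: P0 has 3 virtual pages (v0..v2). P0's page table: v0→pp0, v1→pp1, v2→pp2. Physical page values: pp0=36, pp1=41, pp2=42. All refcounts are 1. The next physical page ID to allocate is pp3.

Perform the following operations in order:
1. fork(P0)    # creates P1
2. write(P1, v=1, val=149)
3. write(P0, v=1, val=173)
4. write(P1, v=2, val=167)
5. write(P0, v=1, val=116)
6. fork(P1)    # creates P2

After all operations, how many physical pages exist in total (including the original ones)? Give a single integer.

Op 1: fork(P0) -> P1. 3 ppages; refcounts: pp0:2 pp1:2 pp2:2
Op 2: write(P1, v1, 149). refcount(pp1)=2>1 -> COPY to pp3. 4 ppages; refcounts: pp0:2 pp1:1 pp2:2 pp3:1
Op 3: write(P0, v1, 173). refcount(pp1)=1 -> write in place. 4 ppages; refcounts: pp0:2 pp1:1 pp2:2 pp3:1
Op 4: write(P1, v2, 167). refcount(pp2)=2>1 -> COPY to pp4. 5 ppages; refcounts: pp0:2 pp1:1 pp2:1 pp3:1 pp4:1
Op 5: write(P0, v1, 116). refcount(pp1)=1 -> write in place. 5 ppages; refcounts: pp0:2 pp1:1 pp2:1 pp3:1 pp4:1
Op 6: fork(P1) -> P2. 5 ppages; refcounts: pp0:3 pp1:1 pp2:1 pp3:2 pp4:2

Answer: 5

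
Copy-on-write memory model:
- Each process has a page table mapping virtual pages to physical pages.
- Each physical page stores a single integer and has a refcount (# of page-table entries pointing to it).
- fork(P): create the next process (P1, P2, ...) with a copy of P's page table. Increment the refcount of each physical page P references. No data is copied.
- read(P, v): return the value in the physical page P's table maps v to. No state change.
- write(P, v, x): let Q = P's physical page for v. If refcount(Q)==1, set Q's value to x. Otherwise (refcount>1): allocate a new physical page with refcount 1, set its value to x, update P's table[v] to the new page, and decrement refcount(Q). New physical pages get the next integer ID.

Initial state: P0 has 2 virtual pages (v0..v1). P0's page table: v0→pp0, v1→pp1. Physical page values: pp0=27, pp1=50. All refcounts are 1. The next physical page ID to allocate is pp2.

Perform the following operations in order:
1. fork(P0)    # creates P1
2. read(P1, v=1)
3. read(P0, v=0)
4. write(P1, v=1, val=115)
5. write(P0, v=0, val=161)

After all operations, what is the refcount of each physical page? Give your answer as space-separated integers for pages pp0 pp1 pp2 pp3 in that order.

Answer: 1 1 1 1

Derivation:
Op 1: fork(P0) -> P1. 2 ppages; refcounts: pp0:2 pp1:2
Op 2: read(P1, v1) -> 50. No state change.
Op 3: read(P0, v0) -> 27. No state change.
Op 4: write(P1, v1, 115). refcount(pp1)=2>1 -> COPY to pp2. 3 ppages; refcounts: pp0:2 pp1:1 pp2:1
Op 5: write(P0, v0, 161). refcount(pp0)=2>1 -> COPY to pp3. 4 ppages; refcounts: pp0:1 pp1:1 pp2:1 pp3:1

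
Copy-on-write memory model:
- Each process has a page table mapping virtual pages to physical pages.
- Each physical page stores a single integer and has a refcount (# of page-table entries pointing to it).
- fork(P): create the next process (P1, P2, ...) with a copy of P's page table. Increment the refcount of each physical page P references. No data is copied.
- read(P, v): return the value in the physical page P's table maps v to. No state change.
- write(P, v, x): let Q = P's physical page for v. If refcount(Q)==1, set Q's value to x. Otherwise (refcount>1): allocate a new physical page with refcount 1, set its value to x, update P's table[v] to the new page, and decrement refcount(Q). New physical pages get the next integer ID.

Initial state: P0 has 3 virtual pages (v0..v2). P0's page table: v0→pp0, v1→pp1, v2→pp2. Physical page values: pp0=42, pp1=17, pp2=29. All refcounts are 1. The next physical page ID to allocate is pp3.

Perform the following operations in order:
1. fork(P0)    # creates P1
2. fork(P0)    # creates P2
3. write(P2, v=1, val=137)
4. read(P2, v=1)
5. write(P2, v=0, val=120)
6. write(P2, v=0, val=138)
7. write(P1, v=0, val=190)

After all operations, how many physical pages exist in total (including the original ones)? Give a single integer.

Op 1: fork(P0) -> P1. 3 ppages; refcounts: pp0:2 pp1:2 pp2:2
Op 2: fork(P0) -> P2. 3 ppages; refcounts: pp0:3 pp1:3 pp2:3
Op 3: write(P2, v1, 137). refcount(pp1)=3>1 -> COPY to pp3. 4 ppages; refcounts: pp0:3 pp1:2 pp2:3 pp3:1
Op 4: read(P2, v1) -> 137. No state change.
Op 5: write(P2, v0, 120). refcount(pp0)=3>1 -> COPY to pp4. 5 ppages; refcounts: pp0:2 pp1:2 pp2:3 pp3:1 pp4:1
Op 6: write(P2, v0, 138). refcount(pp4)=1 -> write in place. 5 ppages; refcounts: pp0:2 pp1:2 pp2:3 pp3:1 pp4:1
Op 7: write(P1, v0, 190). refcount(pp0)=2>1 -> COPY to pp5. 6 ppages; refcounts: pp0:1 pp1:2 pp2:3 pp3:1 pp4:1 pp5:1

Answer: 6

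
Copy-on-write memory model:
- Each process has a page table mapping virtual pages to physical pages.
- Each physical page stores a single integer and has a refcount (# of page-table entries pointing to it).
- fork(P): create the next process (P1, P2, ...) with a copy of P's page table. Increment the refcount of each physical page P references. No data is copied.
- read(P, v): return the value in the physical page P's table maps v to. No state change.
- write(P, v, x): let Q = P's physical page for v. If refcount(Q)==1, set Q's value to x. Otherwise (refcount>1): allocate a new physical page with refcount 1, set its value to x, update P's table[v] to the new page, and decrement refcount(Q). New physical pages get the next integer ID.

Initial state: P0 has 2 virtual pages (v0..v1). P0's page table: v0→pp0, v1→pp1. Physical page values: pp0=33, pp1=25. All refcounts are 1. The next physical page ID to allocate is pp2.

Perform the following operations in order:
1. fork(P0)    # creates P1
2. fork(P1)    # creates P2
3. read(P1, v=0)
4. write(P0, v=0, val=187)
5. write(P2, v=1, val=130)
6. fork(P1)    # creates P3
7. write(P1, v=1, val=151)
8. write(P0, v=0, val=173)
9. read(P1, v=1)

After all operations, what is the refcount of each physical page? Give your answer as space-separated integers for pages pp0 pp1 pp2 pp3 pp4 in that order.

Op 1: fork(P0) -> P1. 2 ppages; refcounts: pp0:2 pp1:2
Op 2: fork(P1) -> P2. 2 ppages; refcounts: pp0:3 pp1:3
Op 3: read(P1, v0) -> 33. No state change.
Op 4: write(P0, v0, 187). refcount(pp0)=3>1 -> COPY to pp2. 3 ppages; refcounts: pp0:2 pp1:3 pp2:1
Op 5: write(P2, v1, 130). refcount(pp1)=3>1 -> COPY to pp3. 4 ppages; refcounts: pp0:2 pp1:2 pp2:1 pp3:1
Op 6: fork(P1) -> P3. 4 ppages; refcounts: pp0:3 pp1:3 pp2:1 pp3:1
Op 7: write(P1, v1, 151). refcount(pp1)=3>1 -> COPY to pp4. 5 ppages; refcounts: pp0:3 pp1:2 pp2:1 pp3:1 pp4:1
Op 8: write(P0, v0, 173). refcount(pp2)=1 -> write in place. 5 ppages; refcounts: pp0:3 pp1:2 pp2:1 pp3:1 pp4:1
Op 9: read(P1, v1) -> 151. No state change.

Answer: 3 2 1 1 1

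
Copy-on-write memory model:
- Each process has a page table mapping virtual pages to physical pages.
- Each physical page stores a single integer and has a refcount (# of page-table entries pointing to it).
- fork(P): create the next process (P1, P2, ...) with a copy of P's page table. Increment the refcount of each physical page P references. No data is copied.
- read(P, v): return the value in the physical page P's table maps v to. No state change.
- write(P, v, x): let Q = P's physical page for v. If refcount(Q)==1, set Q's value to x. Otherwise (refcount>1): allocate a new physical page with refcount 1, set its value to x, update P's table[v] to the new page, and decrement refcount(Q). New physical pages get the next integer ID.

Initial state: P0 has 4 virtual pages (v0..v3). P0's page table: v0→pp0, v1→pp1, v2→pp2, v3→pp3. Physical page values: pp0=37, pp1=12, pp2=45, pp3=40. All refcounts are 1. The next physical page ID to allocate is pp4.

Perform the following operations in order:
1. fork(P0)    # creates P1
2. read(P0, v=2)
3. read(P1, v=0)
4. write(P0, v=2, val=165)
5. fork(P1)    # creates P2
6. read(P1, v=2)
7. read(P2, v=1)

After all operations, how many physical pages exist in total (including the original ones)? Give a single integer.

Answer: 5

Derivation:
Op 1: fork(P0) -> P1. 4 ppages; refcounts: pp0:2 pp1:2 pp2:2 pp3:2
Op 2: read(P0, v2) -> 45. No state change.
Op 3: read(P1, v0) -> 37. No state change.
Op 4: write(P0, v2, 165). refcount(pp2)=2>1 -> COPY to pp4. 5 ppages; refcounts: pp0:2 pp1:2 pp2:1 pp3:2 pp4:1
Op 5: fork(P1) -> P2. 5 ppages; refcounts: pp0:3 pp1:3 pp2:2 pp3:3 pp4:1
Op 6: read(P1, v2) -> 45. No state change.
Op 7: read(P2, v1) -> 12. No state change.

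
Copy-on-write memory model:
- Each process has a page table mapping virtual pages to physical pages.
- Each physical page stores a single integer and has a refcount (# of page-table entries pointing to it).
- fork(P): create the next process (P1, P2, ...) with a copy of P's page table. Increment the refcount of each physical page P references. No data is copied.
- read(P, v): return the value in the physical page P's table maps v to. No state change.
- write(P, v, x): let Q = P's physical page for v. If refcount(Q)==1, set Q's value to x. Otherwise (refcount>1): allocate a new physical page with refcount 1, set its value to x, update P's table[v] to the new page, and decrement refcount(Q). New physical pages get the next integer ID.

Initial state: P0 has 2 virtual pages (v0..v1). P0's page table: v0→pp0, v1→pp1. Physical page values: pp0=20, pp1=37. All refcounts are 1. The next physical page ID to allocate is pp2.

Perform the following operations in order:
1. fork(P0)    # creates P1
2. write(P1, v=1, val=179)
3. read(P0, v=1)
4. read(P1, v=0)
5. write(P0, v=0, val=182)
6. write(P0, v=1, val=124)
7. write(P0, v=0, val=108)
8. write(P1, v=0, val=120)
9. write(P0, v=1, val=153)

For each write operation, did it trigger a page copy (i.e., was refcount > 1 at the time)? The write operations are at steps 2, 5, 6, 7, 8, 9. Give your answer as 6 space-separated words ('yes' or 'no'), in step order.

Op 1: fork(P0) -> P1. 2 ppages; refcounts: pp0:2 pp1:2
Op 2: write(P1, v1, 179). refcount(pp1)=2>1 -> COPY to pp2. 3 ppages; refcounts: pp0:2 pp1:1 pp2:1
Op 3: read(P0, v1) -> 37. No state change.
Op 4: read(P1, v0) -> 20. No state change.
Op 5: write(P0, v0, 182). refcount(pp0)=2>1 -> COPY to pp3. 4 ppages; refcounts: pp0:1 pp1:1 pp2:1 pp3:1
Op 6: write(P0, v1, 124). refcount(pp1)=1 -> write in place. 4 ppages; refcounts: pp0:1 pp1:1 pp2:1 pp3:1
Op 7: write(P0, v0, 108). refcount(pp3)=1 -> write in place. 4 ppages; refcounts: pp0:1 pp1:1 pp2:1 pp3:1
Op 8: write(P1, v0, 120). refcount(pp0)=1 -> write in place. 4 ppages; refcounts: pp0:1 pp1:1 pp2:1 pp3:1
Op 9: write(P0, v1, 153). refcount(pp1)=1 -> write in place. 4 ppages; refcounts: pp0:1 pp1:1 pp2:1 pp3:1

yes yes no no no no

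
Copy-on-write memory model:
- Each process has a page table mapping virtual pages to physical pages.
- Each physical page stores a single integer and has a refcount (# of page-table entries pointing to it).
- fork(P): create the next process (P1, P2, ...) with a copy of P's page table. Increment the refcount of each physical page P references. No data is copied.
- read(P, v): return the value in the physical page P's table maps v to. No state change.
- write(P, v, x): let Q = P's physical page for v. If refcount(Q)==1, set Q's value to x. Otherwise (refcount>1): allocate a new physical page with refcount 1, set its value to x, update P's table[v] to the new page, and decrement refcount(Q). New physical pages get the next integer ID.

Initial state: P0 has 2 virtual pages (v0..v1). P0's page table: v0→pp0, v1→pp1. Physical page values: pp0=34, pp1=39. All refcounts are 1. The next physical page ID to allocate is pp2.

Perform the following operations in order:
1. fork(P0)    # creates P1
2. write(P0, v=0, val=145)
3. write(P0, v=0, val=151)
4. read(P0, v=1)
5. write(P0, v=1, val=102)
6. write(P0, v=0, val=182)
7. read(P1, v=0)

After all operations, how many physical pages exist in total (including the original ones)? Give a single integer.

Op 1: fork(P0) -> P1. 2 ppages; refcounts: pp0:2 pp1:2
Op 2: write(P0, v0, 145). refcount(pp0)=2>1 -> COPY to pp2. 3 ppages; refcounts: pp0:1 pp1:2 pp2:1
Op 3: write(P0, v0, 151). refcount(pp2)=1 -> write in place. 3 ppages; refcounts: pp0:1 pp1:2 pp2:1
Op 4: read(P0, v1) -> 39. No state change.
Op 5: write(P0, v1, 102). refcount(pp1)=2>1 -> COPY to pp3. 4 ppages; refcounts: pp0:1 pp1:1 pp2:1 pp3:1
Op 6: write(P0, v0, 182). refcount(pp2)=1 -> write in place. 4 ppages; refcounts: pp0:1 pp1:1 pp2:1 pp3:1
Op 7: read(P1, v0) -> 34. No state change.

Answer: 4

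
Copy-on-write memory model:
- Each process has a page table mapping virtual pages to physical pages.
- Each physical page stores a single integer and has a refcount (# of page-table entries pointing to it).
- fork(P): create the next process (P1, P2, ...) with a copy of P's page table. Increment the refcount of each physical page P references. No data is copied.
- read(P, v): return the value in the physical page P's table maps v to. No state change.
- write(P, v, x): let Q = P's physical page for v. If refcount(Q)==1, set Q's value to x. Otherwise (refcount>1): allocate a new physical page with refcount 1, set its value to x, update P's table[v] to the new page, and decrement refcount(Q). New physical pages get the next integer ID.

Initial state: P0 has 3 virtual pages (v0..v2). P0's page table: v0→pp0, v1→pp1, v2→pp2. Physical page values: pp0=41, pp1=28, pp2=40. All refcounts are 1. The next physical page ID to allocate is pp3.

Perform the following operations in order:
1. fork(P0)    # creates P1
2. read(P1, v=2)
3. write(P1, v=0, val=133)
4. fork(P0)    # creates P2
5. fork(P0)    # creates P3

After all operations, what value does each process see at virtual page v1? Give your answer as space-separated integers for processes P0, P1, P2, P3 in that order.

Answer: 28 28 28 28

Derivation:
Op 1: fork(P0) -> P1. 3 ppages; refcounts: pp0:2 pp1:2 pp2:2
Op 2: read(P1, v2) -> 40. No state change.
Op 3: write(P1, v0, 133). refcount(pp0)=2>1 -> COPY to pp3. 4 ppages; refcounts: pp0:1 pp1:2 pp2:2 pp3:1
Op 4: fork(P0) -> P2. 4 ppages; refcounts: pp0:2 pp1:3 pp2:3 pp3:1
Op 5: fork(P0) -> P3. 4 ppages; refcounts: pp0:3 pp1:4 pp2:4 pp3:1
P0: v1 -> pp1 = 28
P1: v1 -> pp1 = 28
P2: v1 -> pp1 = 28
P3: v1 -> pp1 = 28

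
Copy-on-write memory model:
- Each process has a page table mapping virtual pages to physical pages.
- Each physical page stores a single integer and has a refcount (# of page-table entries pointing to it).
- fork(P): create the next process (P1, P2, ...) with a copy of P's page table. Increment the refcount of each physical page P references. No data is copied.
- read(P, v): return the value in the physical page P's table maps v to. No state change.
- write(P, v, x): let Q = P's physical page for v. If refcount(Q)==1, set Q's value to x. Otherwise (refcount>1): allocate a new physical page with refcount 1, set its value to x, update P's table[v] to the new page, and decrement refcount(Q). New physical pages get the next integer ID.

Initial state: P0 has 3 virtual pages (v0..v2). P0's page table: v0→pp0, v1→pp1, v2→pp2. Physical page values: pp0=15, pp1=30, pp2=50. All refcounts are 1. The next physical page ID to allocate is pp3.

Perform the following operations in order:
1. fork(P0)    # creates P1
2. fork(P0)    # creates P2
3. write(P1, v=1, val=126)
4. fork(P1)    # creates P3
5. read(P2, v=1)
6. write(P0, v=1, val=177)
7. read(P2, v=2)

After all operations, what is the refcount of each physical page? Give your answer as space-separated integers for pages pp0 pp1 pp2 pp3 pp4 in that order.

Op 1: fork(P0) -> P1. 3 ppages; refcounts: pp0:2 pp1:2 pp2:2
Op 2: fork(P0) -> P2. 3 ppages; refcounts: pp0:3 pp1:3 pp2:3
Op 3: write(P1, v1, 126). refcount(pp1)=3>1 -> COPY to pp3. 4 ppages; refcounts: pp0:3 pp1:2 pp2:3 pp3:1
Op 4: fork(P1) -> P3. 4 ppages; refcounts: pp0:4 pp1:2 pp2:4 pp3:2
Op 5: read(P2, v1) -> 30. No state change.
Op 6: write(P0, v1, 177). refcount(pp1)=2>1 -> COPY to pp4. 5 ppages; refcounts: pp0:4 pp1:1 pp2:4 pp3:2 pp4:1
Op 7: read(P2, v2) -> 50. No state change.

Answer: 4 1 4 2 1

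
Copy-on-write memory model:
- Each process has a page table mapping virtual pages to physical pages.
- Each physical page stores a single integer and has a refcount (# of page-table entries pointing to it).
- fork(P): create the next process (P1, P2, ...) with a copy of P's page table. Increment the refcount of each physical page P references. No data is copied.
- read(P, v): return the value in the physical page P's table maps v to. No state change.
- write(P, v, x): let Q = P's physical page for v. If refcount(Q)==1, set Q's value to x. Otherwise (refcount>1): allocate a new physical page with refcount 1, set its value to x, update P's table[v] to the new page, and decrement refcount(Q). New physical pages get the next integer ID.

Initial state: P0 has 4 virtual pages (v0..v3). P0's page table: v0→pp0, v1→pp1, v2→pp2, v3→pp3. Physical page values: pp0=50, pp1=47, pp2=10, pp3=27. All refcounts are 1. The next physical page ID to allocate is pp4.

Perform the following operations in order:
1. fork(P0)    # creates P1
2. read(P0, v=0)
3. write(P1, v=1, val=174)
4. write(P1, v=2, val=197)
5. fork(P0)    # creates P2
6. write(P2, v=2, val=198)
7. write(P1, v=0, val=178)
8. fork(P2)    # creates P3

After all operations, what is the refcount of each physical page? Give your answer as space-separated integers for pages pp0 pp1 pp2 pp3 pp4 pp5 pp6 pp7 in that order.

Answer: 3 3 1 4 1 1 2 1

Derivation:
Op 1: fork(P0) -> P1. 4 ppages; refcounts: pp0:2 pp1:2 pp2:2 pp3:2
Op 2: read(P0, v0) -> 50. No state change.
Op 3: write(P1, v1, 174). refcount(pp1)=2>1 -> COPY to pp4. 5 ppages; refcounts: pp0:2 pp1:1 pp2:2 pp3:2 pp4:1
Op 4: write(P1, v2, 197). refcount(pp2)=2>1 -> COPY to pp5. 6 ppages; refcounts: pp0:2 pp1:1 pp2:1 pp3:2 pp4:1 pp5:1
Op 5: fork(P0) -> P2. 6 ppages; refcounts: pp0:3 pp1:2 pp2:2 pp3:3 pp4:1 pp5:1
Op 6: write(P2, v2, 198). refcount(pp2)=2>1 -> COPY to pp6. 7 ppages; refcounts: pp0:3 pp1:2 pp2:1 pp3:3 pp4:1 pp5:1 pp6:1
Op 7: write(P1, v0, 178). refcount(pp0)=3>1 -> COPY to pp7. 8 ppages; refcounts: pp0:2 pp1:2 pp2:1 pp3:3 pp4:1 pp5:1 pp6:1 pp7:1
Op 8: fork(P2) -> P3. 8 ppages; refcounts: pp0:3 pp1:3 pp2:1 pp3:4 pp4:1 pp5:1 pp6:2 pp7:1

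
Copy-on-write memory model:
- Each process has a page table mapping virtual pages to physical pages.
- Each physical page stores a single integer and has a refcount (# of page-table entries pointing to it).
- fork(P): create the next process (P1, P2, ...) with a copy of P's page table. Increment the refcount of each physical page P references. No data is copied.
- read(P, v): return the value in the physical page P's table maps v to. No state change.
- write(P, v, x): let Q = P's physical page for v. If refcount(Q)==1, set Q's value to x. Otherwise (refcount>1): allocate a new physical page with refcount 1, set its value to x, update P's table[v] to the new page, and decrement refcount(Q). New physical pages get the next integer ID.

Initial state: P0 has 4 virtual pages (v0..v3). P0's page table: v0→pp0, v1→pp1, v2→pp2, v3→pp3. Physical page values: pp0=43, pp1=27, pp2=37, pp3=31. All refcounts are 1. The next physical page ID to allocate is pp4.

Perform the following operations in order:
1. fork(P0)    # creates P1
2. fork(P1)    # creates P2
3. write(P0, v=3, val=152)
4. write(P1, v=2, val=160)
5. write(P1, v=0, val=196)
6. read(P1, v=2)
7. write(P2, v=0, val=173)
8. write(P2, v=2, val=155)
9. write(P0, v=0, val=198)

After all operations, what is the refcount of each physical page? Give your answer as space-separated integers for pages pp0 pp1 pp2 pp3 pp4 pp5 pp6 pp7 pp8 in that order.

Op 1: fork(P0) -> P1. 4 ppages; refcounts: pp0:2 pp1:2 pp2:2 pp3:2
Op 2: fork(P1) -> P2. 4 ppages; refcounts: pp0:3 pp1:3 pp2:3 pp3:3
Op 3: write(P0, v3, 152). refcount(pp3)=3>1 -> COPY to pp4. 5 ppages; refcounts: pp0:3 pp1:3 pp2:3 pp3:2 pp4:1
Op 4: write(P1, v2, 160). refcount(pp2)=3>1 -> COPY to pp5. 6 ppages; refcounts: pp0:3 pp1:3 pp2:2 pp3:2 pp4:1 pp5:1
Op 5: write(P1, v0, 196). refcount(pp0)=3>1 -> COPY to pp6. 7 ppages; refcounts: pp0:2 pp1:3 pp2:2 pp3:2 pp4:1 pp5:1 pp6:1
Op 6: read(P1, v2) -> 160. No state change.
Op 7: write(P2, v0, 173). refcount(pp0)=2>1 -> COPY to pp7. 8 ppages; refcounts: pp0:1 pp1:3 pp2:2 pp3:2 pp4:1 pp5:1 pp6:1 pp7:1
Op 8: write(P2, v2, 155). refcount(pp2)=2>1 -> COPY to pp8. 9 ppages; refcounts: pp0:1 pp1:3 pp2:1 pp3:2 pp4:1 pp5:1 pp6:1 pp7:1 pp8:1
Op 9: write(P0, v0, 198). refcount(pp0)=1 -> write in place. 9 ppages; refcounts: pp0:1 pp1:3 pp2:1 pp3:2 pp4:1 pp5:1 pp6:1 pp7:1 pp8:1

Answer: 1 3 1 2 1 1 1 1 1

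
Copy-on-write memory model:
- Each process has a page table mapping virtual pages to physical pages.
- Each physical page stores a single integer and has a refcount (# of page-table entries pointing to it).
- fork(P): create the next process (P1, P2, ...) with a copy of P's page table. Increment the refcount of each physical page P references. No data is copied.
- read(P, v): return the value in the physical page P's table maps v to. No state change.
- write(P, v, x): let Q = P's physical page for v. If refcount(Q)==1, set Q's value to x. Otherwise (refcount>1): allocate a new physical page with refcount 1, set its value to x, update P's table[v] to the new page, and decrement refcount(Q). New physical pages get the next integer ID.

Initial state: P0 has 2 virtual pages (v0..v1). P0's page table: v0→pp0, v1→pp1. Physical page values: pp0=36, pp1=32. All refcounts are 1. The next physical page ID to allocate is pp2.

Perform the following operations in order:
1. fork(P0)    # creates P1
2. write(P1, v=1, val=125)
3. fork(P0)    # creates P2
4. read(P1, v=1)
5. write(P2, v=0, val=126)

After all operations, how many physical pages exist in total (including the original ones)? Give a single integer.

Op 1: fork(P0) -> P1. 2 ppages; refcounts: pp0:2 pp1:2
Op 2: write(P1, v1, 125). refcount(pp1)=2>1 -> COPY to pp2. 3 ppages; refcounts: pp0:2 pp1:1 pp2:1
Op 3: fork(P0) -> P2. 3 ppages; refcounts: pp0:3 pp1:2 pp2:1
Op 4: read(P1, v1) -> 125. No state change.
Op 5: write(P2, v0, 126). refcount(pp0)=3>1 -> COPY to pp3. 4 ppages; refcounts: pp0:2 pp1:2 pp2:1 pp3:1

Answer: 4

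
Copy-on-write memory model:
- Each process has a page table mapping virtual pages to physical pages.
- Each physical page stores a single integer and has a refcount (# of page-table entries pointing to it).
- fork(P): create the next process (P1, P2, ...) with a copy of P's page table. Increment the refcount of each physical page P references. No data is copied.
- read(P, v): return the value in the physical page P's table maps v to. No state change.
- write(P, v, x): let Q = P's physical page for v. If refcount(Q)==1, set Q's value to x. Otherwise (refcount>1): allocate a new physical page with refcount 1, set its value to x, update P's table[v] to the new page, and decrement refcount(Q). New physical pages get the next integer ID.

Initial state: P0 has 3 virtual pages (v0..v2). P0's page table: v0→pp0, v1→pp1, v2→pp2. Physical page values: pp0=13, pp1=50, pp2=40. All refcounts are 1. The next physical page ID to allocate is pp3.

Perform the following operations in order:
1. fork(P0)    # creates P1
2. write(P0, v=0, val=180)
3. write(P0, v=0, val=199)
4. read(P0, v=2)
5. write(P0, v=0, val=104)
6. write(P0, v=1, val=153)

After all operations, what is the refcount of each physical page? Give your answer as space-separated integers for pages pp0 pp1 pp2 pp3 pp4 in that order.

Op 1: fork(P0) -> P1. 3 ppages; refcounts: pp0:2 pp1:2 pp2:2
Op 2: write(P0, v0, 180). refcount(pp0)=2>1 -> COPY to pp3. 4 ppages; refcounts: pp0:1 pp1:2 pp2:2 pp3:1
Op 3: write(P0, v0, 199). refcount(pp3)=1 -> write in place. 4 ppages; refcounts: pp0:1 pp1:2 pp2:2 pp3:1
Op 4: read(P0, v2) -> 40. No state change.
Op 5: write(P0, v0, 104). refcount(pp3)=1 -> write in place. 4 ppages; refcounts: pp0:1 pp1:2 pp2:2 pp3:1
Op 6: write(P0, v1, 153). refcount(pp1)=2>1 -> COPY to pp4. 5 ppages; refcounts: pp0:1 pp1:1 pp2:2 pp3:1 pp4:1

Answer: 1 1 2 1 1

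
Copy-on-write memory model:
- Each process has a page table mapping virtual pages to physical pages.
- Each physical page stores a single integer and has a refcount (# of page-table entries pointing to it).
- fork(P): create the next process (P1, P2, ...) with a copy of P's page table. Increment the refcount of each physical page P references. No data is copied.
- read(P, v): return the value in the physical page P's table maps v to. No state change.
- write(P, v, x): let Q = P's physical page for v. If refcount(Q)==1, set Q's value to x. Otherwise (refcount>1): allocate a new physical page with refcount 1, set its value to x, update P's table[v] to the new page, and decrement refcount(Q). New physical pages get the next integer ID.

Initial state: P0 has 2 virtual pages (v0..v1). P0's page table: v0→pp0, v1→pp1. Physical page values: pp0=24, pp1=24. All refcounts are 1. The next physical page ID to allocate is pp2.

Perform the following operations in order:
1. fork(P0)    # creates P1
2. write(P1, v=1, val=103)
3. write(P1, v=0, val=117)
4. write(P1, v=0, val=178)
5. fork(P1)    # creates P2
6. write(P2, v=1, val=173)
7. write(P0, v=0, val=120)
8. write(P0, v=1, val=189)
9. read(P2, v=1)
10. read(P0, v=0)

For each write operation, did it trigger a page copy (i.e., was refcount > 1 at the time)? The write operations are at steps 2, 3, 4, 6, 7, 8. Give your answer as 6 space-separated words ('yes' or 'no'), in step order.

Op 1: fork(P0) -> P1. 2 ppages; refcounts: pp0:2 pp1:2
Op 2: write(P1, v1, 103). refcount(pp1)=2>1 -> COPY to pp2. 3 ppages; refcounts: pp0:2 pp1:1 pp2:1
Op 3: write(P1, v0, 117). refcount(pp0)=2>1 -> COPY to pp3. 4 ppages; refcounts: pp0:1 pp1:1 pp2:1 pp3:1
Op 4: write(P1, v0, 178). refcount(pp3)=1 -> write in place. 4 ppages; refcounts: pp0:1 pp1:1 pp2:1 pp3:1
Op 5: fork(P1) -> P2. 4 ppages; refcounts: pp0:1 pp1:1 pp2:2 pp3:2
Op 6: write(P2, v1, 173). refcount(pp2)=2>1 -> COPY to pp4. 5 ppages; refcounts: pp0:1 pp1:1 pp2:1 pp3:2 pp4:1
Op 7: write(P0, v0, 120). refcount(pp0)=1 -> write in place. 5 ppages; refcounts: pp0:1 pp1:1 pp2:1 pp3:2 pp4:1
Op 8: write(P0, v1, 189). refcount(pp1)=1 -> write in place. 5 ppages; refcounts: pp0:1 pp1:1 pp2:1 pp3:2 pp4:1
Op 9: read(P2, v1) -> 173. No state change.
Op 10: read(P0, v0) -> 120. No state change.

yes yes no yes no no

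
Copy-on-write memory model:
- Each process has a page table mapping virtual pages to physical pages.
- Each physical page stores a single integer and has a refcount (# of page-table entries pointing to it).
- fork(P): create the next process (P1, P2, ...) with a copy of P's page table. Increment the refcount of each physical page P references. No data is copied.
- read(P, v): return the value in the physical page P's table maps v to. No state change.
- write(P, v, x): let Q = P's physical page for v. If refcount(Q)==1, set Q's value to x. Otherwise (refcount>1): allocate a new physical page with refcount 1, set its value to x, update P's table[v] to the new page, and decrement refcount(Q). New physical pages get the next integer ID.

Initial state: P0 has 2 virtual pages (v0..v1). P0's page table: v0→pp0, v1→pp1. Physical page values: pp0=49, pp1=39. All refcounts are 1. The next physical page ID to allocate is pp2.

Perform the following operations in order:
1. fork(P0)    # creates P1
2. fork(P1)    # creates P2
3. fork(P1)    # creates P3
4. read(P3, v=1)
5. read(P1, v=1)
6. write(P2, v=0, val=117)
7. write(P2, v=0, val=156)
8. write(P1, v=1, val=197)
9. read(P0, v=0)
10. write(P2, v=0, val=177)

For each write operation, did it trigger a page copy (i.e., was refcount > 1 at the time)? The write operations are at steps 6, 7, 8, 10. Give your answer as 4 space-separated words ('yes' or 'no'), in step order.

Op 1: fork(P0) -> P1. 2 ppages; refcounts: pp0:2 pp1:2
Op 2: fork(P1) -> P2. 2 ppages; refcounts: pp0:3 pp1:3
Op 3: fork(P1) -> P3. 2 ppages; refcounts: pp0:4 pp1:4
Op 4: read(P3, v1) -> 39. No state change.
Op 5: read(P1, v1) -> 39. No state change.
Op 6: write(P2, v0, 117). refcount(pp0)=4>1 -> COPY to pp2. 3 ppages; refcounts: pp0:3 pp1:4 pp2:1
Op 7: write(P2, v0, 156). refcount(pp2)=1 -> write in place. 3 ppages; refcounts: pp0:3 pp1:4 pp2:1
Op 8: write(P1, v1, 197). refcount(pp1)=4>1 -> COPY to pp3. 4 ppages; refcounts: pp0:3 pp1:3 pp2:1 pp3:1
Op 9: read(P0, v0) -> 49. No state change.
Op 10: write(P2, v0, 177). refcount(pp2)=1 -> write in place. 4 ppages; refcounts: pp0:3 pp1:3 pp2:1 pp3:1

yes no yes no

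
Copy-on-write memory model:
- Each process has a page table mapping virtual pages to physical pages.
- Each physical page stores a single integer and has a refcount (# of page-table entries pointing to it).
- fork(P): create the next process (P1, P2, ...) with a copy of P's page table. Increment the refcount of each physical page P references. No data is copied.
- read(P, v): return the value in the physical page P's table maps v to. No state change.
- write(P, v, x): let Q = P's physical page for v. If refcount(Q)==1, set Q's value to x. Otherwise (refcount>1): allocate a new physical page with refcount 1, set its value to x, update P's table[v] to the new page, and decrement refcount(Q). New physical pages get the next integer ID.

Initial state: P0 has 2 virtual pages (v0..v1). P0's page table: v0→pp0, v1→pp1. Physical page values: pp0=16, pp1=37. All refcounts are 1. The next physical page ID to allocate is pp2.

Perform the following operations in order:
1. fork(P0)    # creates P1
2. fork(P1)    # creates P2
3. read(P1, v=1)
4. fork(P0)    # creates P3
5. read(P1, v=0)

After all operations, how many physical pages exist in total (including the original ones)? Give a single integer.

Op 1: fork(P0) -> P1. 2 ppages; refcounts: pp0:2 pp1:2
Op 2: fork(P1) -> P2. 2 ppages; refcounts: pp0:3 pp1:3
Op 3: read(P1, v1) -> 37. No state change.
Op 4: fork(P0) -> P3. 2 ppages; refcounts: pp0:4 pp1:4
Op 5: read(P1, v0) -> 16. No state change.

Answer: 2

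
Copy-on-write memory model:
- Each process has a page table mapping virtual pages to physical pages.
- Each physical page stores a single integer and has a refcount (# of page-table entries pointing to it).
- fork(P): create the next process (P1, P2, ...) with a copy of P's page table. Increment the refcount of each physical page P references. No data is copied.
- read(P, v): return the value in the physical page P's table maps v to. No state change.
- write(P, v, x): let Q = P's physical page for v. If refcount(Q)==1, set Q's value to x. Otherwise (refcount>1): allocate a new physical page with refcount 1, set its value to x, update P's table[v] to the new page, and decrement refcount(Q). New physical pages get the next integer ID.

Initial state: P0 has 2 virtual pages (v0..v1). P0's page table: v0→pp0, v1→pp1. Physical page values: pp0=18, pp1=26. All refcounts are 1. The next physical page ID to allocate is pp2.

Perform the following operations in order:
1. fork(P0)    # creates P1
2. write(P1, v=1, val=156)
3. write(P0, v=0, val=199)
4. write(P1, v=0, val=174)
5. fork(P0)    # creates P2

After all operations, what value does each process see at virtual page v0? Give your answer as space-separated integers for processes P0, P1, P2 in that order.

Answer: 199 174 199

Derivation:
Op 1: fork(P0) -> P1. 2 ppages; refcounts: pp0:2 pp1:2
Op 2: write(P1, v1, 156). refcount(pp1)=2>1 -> COPY to pp2. 3 ppages; refcounts: pp0:2 pp1:1 pp2:1
Op 3: write(P0, v0, 199). refcount(pp0)=2>1 -> COPY to pp3. 4 ppages; refcounts: pp0:1 pp1:1 pp2:1 pp3:1
Op 4: write(P1, v0, 174). refcount(pp0)=1 -> write in place. 4 ppages; refcounts: pp0:1 pp1:1 pp2:1 pp3:1
Op 5: fork(P0) -> P2. 4 ppages; refcounts: pp0:1 pp1:2 pp2:1 pp3:2
P0: v0 -> pp3 = 199
P1: v0 -> pp0 = 174
P2: v0 -> pp3 = 199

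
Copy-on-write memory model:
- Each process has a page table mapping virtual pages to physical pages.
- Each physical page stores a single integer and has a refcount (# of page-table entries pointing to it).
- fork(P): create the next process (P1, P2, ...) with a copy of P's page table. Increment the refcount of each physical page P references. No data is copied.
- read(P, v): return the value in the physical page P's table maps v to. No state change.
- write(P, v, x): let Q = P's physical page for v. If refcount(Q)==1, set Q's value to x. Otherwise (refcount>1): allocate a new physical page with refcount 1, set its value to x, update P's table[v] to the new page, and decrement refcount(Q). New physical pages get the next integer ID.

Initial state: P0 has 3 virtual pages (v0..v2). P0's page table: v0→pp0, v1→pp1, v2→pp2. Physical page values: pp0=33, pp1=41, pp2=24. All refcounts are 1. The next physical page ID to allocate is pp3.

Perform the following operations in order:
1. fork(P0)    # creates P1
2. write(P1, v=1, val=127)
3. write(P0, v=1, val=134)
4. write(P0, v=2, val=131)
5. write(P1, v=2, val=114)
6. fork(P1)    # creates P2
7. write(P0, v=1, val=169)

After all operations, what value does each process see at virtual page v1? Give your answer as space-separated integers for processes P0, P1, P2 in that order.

Answer: 169 127 127

Derivation:
Op 1: fork(P0) -> P1. 3 ppages; refcounts: pp0:2 pp1:2 pp2:2
Op 2: write(P1, v1, 127). refcount(pp1)=2>1 -> COPY to pp3. 4 ppages; refcounts: pp0:2 pp1:1 pp2:2 pp3:1
Op 3: write(P0, v1, 134). refcount(pp1)=1 -> write in place. 4 ppages; refcounts: pp0:2 pp1:1 pp2:2 pp3:1
Op 4: write(P0, v2, 131). refcount(pp2)=2>1 -> COPY to pp4. 5 ppages; refcounts: pp0:2 pp1:1 pp2:1 pp3:1 pp4:1
Op 5: write(P1, v2, 114). refcount(pp2)=1 -> write in place. 5 ppages; refcounts: pp0:2 pp1:1 pp2:1 pp3:1 pp4:1
Op 6: fork(P1) -> P2. 5 ppages; refcounts: pp0:3 pp1:1 pp2:2 pp3:2 pp4:1
Op 7: write(P0, v1, 169). refcount(pp1)=1 -> write in place. 5 ppages; refcounts: pp0:3 pp1:1 pp2:2 pp3:2 pp4:1
P0: v1 -> pp1 = 169
P1: v1 -> pp3 = 127
P2: v1 -> pp3 = 127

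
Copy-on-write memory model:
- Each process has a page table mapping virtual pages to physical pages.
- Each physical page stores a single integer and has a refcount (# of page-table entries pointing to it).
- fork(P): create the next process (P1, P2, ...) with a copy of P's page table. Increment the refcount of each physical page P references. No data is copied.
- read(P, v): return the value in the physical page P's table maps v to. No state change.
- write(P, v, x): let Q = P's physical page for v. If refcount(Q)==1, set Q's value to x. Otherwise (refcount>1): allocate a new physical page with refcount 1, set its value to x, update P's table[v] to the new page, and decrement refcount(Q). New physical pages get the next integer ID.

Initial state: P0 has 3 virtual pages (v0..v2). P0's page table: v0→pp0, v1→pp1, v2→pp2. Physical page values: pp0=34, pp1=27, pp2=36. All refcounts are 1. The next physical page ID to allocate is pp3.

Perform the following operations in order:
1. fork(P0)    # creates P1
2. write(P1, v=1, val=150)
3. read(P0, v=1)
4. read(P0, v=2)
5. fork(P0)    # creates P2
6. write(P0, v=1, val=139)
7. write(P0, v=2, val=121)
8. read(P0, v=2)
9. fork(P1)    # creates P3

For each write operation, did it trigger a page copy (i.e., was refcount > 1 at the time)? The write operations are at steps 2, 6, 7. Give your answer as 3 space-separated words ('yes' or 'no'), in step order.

Op 1: fork(P0) -> P1. 3 ppages; refcounts: pp0:2 pp1:2 pp2:2
Op 2: write(P1, v1, 150). refcount(pp1)=2>1 -> COPY to pp3. 4 ppages; refcounts: pp0:2 pp1:1 pp2:2 pp3:1
Op 3: read(P0, v1) -> 27. No state change.
Op 4: read(P0, v2) -> 36. No state change.
Op 5: fork(P0) -> P2. 4 ppages; refcounts: pp0:3 pp1:2 pp2:3 pp3:1
Op 6: write(P0, v1, 139). refcount(pp1)=2>1 -> COPY to pp4. 5 ppages; refcounts: pp0:3 pp1:1 pp2:3 pp3:1 pp4:1
Op 7: write(P0, v2, 121). refcount(pp2)=3>1 -> COPY to pp5. 6 ppages; refcounts: pp0:3 pp1:1 pp2:2 pp3:1 pp4:1 pp5:1
Op 8: read(P0, v2) -> 121. No state change.
Op 9: fork(P1) -> P3. 6 ppages; refcounts: pp0:4 pp1:1 pp2:3 pp3:2 pp4:1 pp5:1

yes yes yes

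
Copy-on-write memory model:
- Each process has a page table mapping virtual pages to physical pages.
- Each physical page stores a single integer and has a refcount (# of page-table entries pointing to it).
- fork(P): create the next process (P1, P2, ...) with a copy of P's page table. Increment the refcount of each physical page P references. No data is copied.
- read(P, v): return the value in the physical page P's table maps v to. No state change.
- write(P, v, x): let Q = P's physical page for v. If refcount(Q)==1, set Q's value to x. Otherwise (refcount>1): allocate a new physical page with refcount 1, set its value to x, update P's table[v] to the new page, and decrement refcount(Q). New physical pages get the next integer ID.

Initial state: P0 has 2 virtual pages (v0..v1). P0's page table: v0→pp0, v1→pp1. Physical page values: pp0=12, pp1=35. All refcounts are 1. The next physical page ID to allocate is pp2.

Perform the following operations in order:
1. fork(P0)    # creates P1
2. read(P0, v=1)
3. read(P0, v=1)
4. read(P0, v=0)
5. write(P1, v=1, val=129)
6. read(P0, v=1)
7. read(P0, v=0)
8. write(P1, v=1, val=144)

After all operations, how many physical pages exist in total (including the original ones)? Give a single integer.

Op 1: fork(P0) -> P1. 2 ppages; refcounts: pp0:2 pp1:2
Op 2: read(P0, v1) -> 35. No state change.
Op 3: read(P0, v1) -> 35. No state change.
Op 4: read(P0, v0) -> 12. No state change.
Op 5: write(P1, v1, 129). refcount(pp1)=2>1 -> COPY to pp2. 3 ppages; refcounts: pp0:2 pp1:1 pp2:1
Op 6: read(P0, v1) -> 35. No state change.
Op 7: read(P0, v0) -> 12. No state change.
Op 8: write(P1, v1, 144). refcount(pp2)=1 -> write in place. 3 ppages; refcounts: pp0:2 pp1:1 pp2:1

Answer: 3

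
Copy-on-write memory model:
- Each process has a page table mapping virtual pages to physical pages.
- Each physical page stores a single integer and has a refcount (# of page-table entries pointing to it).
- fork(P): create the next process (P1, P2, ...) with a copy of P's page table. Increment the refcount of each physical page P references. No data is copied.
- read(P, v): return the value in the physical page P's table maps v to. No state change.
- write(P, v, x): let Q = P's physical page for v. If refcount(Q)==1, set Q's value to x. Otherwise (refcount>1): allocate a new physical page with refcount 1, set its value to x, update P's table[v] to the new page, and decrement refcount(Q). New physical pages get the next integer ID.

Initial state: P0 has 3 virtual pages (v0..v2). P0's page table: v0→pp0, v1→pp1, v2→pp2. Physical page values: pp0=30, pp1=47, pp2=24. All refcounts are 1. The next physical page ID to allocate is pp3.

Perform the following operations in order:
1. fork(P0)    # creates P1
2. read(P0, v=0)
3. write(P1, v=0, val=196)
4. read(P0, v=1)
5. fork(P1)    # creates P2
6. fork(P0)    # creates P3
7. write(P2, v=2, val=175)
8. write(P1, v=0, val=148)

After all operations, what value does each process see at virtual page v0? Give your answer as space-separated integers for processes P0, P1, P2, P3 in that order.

Op 1: fork(P0) -> P1. 3 ppages; refcounts: pp0:2 pp1:2 pp2:2
Op 2: read(P0, v0) -> 30. No state change.
Op 3: write(P1, v0, 196). refcount(pp0)=2>1 -> COPY to pp3. 4 ppages; refcounts: pp0:1 pp1:2 pp2:2 pp3:1
Op 4: read(P0, v1) -> 47. No state change.
Op 5: fork(P1) -> P2. 4 ppages; refcounts: pp0:1 pp1:3 pp2:3 pp3:2
Op 6: fork(P0) -> P3. 4 ppages; refcounts: pp0:2 pp1:4 pp2:4 pp3:2
Op 7: write(P2, v2, 175). refcount(pp2)=4>1 -> COPY to pp4. 5 ppages; refcounts: pp0:2 pp1:4 pp2:3 pp3:2 pp4:1
Op 8: write(P1, v0, 148). refcount(pp3)=2>1 -> COPY to pp5. 6 ppages; refcounts: pp0:2 pp1:4 pp2:3 pp3:1 pp4:1 pp5:1
P0: v0 -> pp0 = 30
P1: v0 -> pp5 = 148
P2: v0 -> pp3 = 196
P3: v0 -> pp0 = 30

Answer: 30 148 196 30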